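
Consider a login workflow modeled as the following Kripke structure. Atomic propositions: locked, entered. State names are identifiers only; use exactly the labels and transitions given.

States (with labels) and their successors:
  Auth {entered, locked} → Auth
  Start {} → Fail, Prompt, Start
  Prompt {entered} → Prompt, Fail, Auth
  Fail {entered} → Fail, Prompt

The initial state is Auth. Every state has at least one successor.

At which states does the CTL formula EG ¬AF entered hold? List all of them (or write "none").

{Start}

States satisfying ¬AF entered: {Start}.
States satisfying EG ¬AF entered: {Start}.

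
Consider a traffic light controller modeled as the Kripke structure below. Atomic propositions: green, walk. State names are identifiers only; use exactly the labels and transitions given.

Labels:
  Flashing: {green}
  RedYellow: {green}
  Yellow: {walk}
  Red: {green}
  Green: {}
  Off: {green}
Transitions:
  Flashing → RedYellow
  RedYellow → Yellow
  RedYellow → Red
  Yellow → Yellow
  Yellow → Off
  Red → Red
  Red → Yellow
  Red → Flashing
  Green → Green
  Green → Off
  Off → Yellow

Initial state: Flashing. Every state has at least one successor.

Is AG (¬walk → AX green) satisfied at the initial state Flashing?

No

States satisfying ¬walk → AX green: {Flashing, Yellow}.
States satisfying AG (¬walk → AX green): ∅.
Off is reachable from Flashing and violates ¬walk → AX green, so AG fails at Flashing.
Flashing ∉ Sat(AG (¬walk → AX green)).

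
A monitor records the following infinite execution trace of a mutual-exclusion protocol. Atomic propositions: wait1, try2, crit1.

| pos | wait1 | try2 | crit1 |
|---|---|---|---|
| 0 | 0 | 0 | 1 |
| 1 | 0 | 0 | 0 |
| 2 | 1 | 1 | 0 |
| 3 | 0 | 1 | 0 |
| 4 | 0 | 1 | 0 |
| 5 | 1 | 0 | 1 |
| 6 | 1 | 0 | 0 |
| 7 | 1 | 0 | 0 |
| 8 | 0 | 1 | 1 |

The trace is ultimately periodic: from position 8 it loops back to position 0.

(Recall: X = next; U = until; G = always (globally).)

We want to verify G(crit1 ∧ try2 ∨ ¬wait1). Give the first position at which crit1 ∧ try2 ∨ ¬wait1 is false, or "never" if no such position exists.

2

Check crit1 ∧ try2 ∨ ¬wait1 at each position in order: 0 ✓, 1 ✓.
At position 2 the labels are {try2, wait1}, so crit1 ∧ try2 ∨ ¬wait1 is false there. This is the first violation.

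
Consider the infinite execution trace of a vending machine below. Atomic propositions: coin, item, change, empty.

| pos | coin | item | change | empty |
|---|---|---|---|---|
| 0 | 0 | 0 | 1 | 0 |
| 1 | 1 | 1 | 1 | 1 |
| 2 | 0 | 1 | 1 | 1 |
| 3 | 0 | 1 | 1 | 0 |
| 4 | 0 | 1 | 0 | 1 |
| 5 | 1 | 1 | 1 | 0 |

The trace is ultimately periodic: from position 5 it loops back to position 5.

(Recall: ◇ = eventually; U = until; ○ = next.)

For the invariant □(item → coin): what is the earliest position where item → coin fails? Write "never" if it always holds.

Check item → coin at each position in order: 0 ✓, 1 ✓.
At position 2 the labels are {change, empty, item}, so item → coin is false there. This is the first violation.

2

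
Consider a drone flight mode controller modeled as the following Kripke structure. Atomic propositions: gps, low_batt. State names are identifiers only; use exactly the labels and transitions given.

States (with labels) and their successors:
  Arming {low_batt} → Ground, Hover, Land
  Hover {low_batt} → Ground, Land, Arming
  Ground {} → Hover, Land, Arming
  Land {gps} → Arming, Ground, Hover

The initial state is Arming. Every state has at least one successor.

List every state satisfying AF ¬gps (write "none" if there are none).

States satisfying ¬gps: {Arming, Hover, Ground}.
States satisfying AF ¬gps: {Arming, Hover, Ground, Land}.

{Arming, Hover, Ground, Land}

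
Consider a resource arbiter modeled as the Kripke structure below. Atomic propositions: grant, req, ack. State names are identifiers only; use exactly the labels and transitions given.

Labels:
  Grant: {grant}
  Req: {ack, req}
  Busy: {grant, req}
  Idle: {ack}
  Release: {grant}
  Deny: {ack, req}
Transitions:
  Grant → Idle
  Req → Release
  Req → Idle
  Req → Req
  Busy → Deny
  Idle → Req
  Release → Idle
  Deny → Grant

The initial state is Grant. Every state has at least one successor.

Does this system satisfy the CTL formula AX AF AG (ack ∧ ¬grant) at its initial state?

States satisfying AF AG (ack ∧ ¬grant): ∅.
States satisfying AX AF AG (ack ∧ ¬grant): ∅.
Grant ∉ Sat(AX AF AG (ack ∧ ¬grant)).

Does not hold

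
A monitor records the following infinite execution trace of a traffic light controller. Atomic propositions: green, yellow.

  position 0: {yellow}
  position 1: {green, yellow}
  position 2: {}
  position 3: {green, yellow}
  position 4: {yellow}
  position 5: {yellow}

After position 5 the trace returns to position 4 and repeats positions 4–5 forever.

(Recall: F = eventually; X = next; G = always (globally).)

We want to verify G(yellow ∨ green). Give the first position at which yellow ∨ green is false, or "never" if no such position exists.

Check yellow ∨ green at each position in order: 0 ✓, 1 ✓.
At position 2 the labels are {}, so yellow ∨ green is false there. This is the first violation.

2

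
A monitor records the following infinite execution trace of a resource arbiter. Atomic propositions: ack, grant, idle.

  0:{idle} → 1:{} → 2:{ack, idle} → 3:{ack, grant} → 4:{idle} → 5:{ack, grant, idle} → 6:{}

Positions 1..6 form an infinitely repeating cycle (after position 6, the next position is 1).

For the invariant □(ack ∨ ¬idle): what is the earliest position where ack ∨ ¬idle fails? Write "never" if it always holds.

0

At position 0 the labels are {idle}, so ack ∨ ¬idle is false there. This is the first violation.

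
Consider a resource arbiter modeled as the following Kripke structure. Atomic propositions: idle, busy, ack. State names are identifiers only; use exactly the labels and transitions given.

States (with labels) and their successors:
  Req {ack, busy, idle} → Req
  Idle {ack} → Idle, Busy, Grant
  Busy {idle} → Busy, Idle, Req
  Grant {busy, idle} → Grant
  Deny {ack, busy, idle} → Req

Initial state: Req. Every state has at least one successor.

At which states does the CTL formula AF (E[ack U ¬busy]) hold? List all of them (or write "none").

{Idle, Busy}

States satisfying E[ack U ¬busy]: {Idle, Busy}.
States satisfying AF (E[ack U ¬busy]): {Idle, Busy}.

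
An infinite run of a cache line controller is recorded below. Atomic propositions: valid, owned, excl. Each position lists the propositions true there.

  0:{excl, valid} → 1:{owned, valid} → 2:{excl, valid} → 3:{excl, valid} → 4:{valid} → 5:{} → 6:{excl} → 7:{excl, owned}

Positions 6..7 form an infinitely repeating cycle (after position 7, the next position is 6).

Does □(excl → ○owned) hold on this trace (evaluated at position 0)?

Violated

excl → ○owned must hold at every position from 0 onward. It fails at position 2, so □(excl → ○owned) is false.
Positions where excl holds: 0, 2, 3, 6, 7.
Check ○owned at each: 0→ok, 2→fails, 3→fails, 6→ok, 7→fails.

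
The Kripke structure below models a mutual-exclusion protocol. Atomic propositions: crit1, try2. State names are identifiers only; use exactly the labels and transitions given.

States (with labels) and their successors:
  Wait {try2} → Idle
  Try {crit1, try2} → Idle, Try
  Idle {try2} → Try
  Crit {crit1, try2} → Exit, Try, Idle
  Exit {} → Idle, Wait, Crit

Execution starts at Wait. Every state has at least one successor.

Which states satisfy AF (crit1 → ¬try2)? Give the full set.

States satisfying crit1 → ¬try2: {Wait, Idle, Exit}.
States satisfying AF (crit1 → ¬try2): {Wait, Idle, Exit}.

{Wait, Idle, Exit}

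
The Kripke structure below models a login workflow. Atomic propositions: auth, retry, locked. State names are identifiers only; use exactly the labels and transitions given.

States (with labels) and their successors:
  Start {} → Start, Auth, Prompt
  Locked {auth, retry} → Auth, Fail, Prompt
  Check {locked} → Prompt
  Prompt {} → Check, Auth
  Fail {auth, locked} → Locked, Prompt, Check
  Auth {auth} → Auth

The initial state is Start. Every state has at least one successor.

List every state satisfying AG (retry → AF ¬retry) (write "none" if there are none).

States satisfying retry → AF ¬retry: {Start, Locked, Check, Prompt, Fail, Auth}.
States satisfying AG (retry → AF ¬retry): {Start, Locked, Check, Prompt, Fail, Auth}.

{Start, Locked, Check, Prompt, Fail, Auth}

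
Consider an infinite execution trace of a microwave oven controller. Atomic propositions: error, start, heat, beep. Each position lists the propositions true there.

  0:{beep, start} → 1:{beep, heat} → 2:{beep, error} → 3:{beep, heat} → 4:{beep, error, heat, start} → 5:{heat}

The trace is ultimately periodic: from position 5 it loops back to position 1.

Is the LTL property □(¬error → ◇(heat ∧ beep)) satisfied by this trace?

¬error → ◇(heat ∧ beep) holds at every position 0..5, and those are all positions ever visited, so □(¬error → ◇(heat ∧ beep)) holds.
Positions where ¬error holds: 0, 1, 3, 5.
Check ◇(heat ∧ beep) at each: 0→ok, 1→ok, 3→ok, 5→ok.

Yes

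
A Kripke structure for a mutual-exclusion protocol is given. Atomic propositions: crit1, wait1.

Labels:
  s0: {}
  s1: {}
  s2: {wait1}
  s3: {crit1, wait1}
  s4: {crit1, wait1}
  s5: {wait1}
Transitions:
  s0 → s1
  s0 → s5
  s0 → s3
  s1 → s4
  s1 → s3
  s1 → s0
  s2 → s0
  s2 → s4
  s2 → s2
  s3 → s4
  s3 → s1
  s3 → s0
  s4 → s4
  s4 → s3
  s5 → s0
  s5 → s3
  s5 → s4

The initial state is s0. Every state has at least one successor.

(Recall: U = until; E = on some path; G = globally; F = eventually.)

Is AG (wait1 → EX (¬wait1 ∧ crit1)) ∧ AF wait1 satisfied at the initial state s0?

Violated

States satisfying wait1 → EX (¬wait1 ∧ crit1): {s0, s1}.
States satisfying AG (wait1 → EX (¬wait1 ∧ crit1)): ∅.
States satisfying wait1: {s2, s3, s4, s5}.
States satisfying AF wait1: {s2, s3, s4, s5}.
States satisfying AG (wait1 → EX (¬wait1 ∧ crit1)) ∧ AF wait1: ∅.
s0 ∉ Sat(AG (wait1 → EX (¬wait1 ∧ crit1)) ∧ AF wait1).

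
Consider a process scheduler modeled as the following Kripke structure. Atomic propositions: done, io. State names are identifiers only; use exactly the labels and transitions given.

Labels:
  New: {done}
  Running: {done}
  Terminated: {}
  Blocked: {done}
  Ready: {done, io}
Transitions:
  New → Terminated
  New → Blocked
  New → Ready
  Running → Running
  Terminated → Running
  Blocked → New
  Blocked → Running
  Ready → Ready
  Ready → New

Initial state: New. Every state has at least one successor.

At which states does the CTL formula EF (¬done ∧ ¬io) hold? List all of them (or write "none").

States satisfying ¬done ∧ ¬io: {Terminated}.
States satisfying EF (¬done ∧ ¬io): {New, Terminated, Blocked, Ready}.

{New, Terminated, Blocked, Ready}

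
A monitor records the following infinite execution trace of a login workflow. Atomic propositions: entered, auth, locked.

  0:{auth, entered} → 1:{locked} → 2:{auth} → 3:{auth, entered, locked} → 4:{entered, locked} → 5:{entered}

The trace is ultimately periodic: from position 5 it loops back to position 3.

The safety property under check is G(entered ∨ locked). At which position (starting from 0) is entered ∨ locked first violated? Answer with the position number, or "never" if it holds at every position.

Check entered ∨ locked at each position in order: 0 ✓, 1 ✓.
At position 2 the labels are {auth}, so entered ∨ locked is false there. This is the first violation.

2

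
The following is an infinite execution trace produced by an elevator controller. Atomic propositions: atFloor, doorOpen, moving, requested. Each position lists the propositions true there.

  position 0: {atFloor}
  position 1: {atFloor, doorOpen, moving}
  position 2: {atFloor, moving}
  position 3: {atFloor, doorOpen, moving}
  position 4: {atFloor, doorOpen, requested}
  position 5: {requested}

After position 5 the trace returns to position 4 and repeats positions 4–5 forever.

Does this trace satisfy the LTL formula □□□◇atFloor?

Yes

□□◇atFloor holds at every position 0..5, and those are all positions ever visited, so □□□◇atFloor holds.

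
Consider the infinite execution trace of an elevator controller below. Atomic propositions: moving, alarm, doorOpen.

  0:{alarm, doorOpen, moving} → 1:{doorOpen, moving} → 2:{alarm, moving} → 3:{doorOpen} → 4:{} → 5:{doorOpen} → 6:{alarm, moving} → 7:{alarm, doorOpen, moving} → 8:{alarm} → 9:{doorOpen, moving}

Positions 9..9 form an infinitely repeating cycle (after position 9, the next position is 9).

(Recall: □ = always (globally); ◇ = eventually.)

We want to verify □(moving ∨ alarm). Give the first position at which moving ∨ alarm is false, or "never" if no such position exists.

3

Check moving ∨ alarm at each position in order: 0 ✓, 1 ✓, 2 ✓.
At position 3 the labels are {doorOpen}, so moving ∨ alarm is false there. This is the first violation.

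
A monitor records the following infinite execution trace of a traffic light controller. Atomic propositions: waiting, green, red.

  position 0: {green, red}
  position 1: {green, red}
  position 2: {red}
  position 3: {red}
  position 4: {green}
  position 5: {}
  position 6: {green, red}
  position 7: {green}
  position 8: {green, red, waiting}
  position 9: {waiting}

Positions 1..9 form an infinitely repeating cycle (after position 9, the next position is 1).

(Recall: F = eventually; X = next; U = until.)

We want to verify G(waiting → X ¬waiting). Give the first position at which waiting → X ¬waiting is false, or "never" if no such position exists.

8

Check waiting → X ¬waiting at each position in order: 0 ✓, 1 ✓, 2 ✓, 3 ✓, 4 ✓, 5 ✓, 6 ✓, 7 ✓.
At position 8 the labels are {green, red, waiting} and the next position 9 has {waiting}, so waiting → X ¬waiting is false there. This is the first violation.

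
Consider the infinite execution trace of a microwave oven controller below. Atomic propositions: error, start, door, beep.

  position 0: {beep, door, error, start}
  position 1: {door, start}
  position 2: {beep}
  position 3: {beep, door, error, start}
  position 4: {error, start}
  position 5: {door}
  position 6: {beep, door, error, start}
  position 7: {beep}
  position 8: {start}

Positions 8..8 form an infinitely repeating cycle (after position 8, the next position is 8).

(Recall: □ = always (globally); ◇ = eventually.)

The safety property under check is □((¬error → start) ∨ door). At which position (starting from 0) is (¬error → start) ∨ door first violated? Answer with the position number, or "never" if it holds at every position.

Check (¬error → start) ∨ door at each position in order: 0 ✓, 1 ✓.
At position 2 the labels are {beep}, so (¬error → start) ∨ door is false there. This is the first violation.

2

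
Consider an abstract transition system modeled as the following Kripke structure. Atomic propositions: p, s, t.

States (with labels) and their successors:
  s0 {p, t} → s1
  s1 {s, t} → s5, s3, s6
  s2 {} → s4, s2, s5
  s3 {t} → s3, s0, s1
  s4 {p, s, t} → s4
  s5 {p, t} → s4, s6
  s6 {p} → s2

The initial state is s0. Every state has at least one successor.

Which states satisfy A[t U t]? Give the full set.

States satisfying t: {s0, s1, s3, s4, s5}.
States satisfying A[t U t]: {s0, s1, s3, s4, s5}.

{s0, s1, s3, s4, s5}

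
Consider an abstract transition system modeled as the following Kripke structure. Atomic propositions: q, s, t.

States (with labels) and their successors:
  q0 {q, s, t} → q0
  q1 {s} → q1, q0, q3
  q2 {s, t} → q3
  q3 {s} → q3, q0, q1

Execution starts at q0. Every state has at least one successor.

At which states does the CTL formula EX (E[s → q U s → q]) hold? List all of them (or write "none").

{q0, q1, q3}

States satisfying E[s → q U s → q]: {q0}.
States satisfying EX (E[s → q U s → q]): {q0, q1, q3}.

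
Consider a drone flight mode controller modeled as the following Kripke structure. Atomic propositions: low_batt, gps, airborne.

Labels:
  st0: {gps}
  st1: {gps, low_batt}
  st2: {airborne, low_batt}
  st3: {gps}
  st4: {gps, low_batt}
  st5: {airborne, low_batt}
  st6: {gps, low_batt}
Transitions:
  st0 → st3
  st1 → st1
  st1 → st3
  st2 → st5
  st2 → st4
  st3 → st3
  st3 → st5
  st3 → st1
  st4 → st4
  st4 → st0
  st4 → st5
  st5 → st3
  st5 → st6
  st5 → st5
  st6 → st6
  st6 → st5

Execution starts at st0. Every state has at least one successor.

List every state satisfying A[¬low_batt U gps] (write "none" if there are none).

{st0, st1, st3, st4, st6}

States satisfying ¬low_batt: {st0, st3}.
States satisfying gps: {st0, st1, st3, st4, st6}.
States satisfying A[¬low_batt U gps]: {st0, st1, st3, st4, st6}.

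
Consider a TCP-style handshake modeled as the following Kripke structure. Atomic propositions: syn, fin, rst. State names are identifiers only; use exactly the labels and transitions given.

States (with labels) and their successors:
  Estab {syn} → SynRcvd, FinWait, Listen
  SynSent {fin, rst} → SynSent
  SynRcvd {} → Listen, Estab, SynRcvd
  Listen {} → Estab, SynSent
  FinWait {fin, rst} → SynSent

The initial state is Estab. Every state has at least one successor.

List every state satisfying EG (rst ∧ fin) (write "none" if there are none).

{SynSent, FinWait}

States satisfying rst ∧ fin: {SynSent, FinWait}.
States satisfying EG (rst ∧ fin): {SynSent, FinWait}.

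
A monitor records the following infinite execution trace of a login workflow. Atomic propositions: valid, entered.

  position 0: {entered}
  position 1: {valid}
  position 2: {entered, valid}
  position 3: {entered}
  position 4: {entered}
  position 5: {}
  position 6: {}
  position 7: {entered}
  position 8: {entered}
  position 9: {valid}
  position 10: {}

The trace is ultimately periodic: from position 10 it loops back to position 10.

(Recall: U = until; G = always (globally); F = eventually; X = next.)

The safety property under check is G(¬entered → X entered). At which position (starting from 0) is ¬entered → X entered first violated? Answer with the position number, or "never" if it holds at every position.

Check ¬entered → X entered at each position in order: 0 ✓, 1 ✓, 2 ✓, 3 ✓, 4 ✓.
At position 5 the labels are {} and the next position 6 has {}, so ¬entered → X entered is false there. This is the first violation.

5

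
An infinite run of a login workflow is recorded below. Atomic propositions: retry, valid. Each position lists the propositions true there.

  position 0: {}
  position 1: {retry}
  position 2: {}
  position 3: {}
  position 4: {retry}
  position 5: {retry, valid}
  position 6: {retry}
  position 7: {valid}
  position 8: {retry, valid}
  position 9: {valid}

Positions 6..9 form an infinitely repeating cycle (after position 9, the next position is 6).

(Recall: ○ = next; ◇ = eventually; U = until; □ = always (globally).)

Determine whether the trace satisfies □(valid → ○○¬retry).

valid → ○○¬retry must hold at every position from 0 onward. It fails at position 8, so □(valid → ○○¬retry) is false.
Positions where valid holds: 5, 7, 8, 9.
Check ○○¬retry at each: 5→ok, 7→ok, 8→fails, 9→ok.

Does not hold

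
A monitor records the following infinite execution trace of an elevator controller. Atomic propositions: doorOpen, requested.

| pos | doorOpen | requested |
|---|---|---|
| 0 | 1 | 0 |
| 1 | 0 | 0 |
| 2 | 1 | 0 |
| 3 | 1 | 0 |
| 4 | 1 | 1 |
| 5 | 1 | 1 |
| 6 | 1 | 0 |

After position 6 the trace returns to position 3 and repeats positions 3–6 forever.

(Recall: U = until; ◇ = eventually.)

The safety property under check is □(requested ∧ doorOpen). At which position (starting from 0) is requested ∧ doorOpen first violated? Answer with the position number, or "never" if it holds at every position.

0

At position 0 the labels are {doorOpen}, so requested ∧ doorOpen is false there. This is the first violation.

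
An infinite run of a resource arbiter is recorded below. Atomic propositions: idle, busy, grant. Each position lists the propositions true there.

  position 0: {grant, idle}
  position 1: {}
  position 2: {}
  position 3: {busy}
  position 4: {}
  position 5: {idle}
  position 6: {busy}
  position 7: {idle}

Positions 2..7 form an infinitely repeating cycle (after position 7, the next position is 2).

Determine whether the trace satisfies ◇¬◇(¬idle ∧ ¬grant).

¬◇(¬idle ∧ ¬grant) is false at every position 0..7, so it never becomes true and ◇¬◇(¬idle ∧ ¬grant) fails.

Violated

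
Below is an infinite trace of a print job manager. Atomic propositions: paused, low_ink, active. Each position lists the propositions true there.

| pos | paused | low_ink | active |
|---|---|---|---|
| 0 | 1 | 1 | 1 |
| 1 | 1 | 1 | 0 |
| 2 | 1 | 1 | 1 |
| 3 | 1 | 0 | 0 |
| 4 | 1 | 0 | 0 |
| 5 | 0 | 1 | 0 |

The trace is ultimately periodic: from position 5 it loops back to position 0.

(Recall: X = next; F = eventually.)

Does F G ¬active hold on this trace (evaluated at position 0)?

No

G ¬active is false at every position 0..5, so it never becomes true and F G ¬active fails.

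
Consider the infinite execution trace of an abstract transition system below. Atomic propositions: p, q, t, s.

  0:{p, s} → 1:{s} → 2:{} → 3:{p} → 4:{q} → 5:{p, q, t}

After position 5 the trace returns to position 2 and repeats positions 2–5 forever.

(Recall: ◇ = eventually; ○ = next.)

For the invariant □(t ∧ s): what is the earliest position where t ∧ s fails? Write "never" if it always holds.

0

At position 0 the labels are {p, s}, so t ∧ s is false there. This is the first violation.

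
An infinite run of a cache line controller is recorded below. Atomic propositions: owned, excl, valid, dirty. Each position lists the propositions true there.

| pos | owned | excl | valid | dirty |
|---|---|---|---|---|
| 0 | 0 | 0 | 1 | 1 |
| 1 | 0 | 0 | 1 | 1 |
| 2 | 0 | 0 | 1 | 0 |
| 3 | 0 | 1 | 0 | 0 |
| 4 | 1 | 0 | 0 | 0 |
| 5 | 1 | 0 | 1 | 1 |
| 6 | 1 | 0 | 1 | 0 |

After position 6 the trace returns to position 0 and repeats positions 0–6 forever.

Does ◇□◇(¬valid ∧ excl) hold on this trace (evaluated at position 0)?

□◇(¬valid ∧ excl) holds at position 0, which is reachable from 0, so ◇□◇(¬valid ∧ excl) holds.

Yes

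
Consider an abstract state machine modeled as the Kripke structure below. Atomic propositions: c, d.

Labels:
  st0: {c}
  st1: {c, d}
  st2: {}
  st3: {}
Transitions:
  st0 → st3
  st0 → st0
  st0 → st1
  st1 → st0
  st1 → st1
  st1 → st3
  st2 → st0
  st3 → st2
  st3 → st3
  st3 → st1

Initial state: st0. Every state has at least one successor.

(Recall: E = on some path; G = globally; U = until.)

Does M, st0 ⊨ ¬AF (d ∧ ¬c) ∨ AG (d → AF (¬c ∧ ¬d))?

Yes

States satisfying d ∧ ¬c: ∅.
States satisfying AF (d ∧ ¬c): ∅.
States satisfying ¬AF (d ∧ ¬c): {st0, st1, st2, st3}.
States satisfying d → AF (¬c ∧ ¬d): {st0, st2, st3}.
States satisfying AG (d → AF (¬c ∧ ¬d)): ∅.
States satisfying ¬AF (d ∧ ¬c) ∨ AG (d → AF (¬c ∧ ¬d)): {st0, st1, st2, st3}.
st0 ∈ Sat(¬AF (d ∧ ¬c) ∨ AG (d → AF (¬c ∧ ¬d))).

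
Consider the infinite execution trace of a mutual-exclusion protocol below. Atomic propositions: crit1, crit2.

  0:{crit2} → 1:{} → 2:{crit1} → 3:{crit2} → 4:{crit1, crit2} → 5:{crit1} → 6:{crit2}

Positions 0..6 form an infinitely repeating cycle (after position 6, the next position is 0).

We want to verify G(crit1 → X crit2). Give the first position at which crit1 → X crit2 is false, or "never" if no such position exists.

4

Check crit1 → X crit2 at each position in order: 0 ✓, 1 ✓, 2 ✓, 3 ✓.
At position 4 the labels are {crit1, crit2} and the next position 5 has {crit1}, so crit1 → X crit2 is false there. This is the first violation.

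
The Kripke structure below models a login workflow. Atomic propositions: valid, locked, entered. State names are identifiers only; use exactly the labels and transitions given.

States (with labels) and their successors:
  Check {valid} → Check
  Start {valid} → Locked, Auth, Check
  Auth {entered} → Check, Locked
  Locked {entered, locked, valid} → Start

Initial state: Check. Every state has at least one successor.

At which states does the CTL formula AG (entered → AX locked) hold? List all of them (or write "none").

{Check}

States satisfying entered → AX locked: {Check, Start}.
States satisfying AG (entered → AX locked): {Check}.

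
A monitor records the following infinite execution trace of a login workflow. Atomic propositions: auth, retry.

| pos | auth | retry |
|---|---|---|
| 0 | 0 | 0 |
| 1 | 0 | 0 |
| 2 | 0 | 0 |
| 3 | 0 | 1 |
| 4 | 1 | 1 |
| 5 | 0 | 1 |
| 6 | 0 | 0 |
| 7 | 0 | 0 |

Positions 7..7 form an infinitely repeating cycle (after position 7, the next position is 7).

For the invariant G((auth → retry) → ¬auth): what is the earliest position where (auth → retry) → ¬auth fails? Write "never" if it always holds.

Check (auth → retry) → ¬auth at each position in order: 0 ✓, 1 ✓, 2 ✓, 3 ✓.
At position 4 the labels are {auth, retry}, so (auth → retry) → ¬auth is false there. This is the first violation.

4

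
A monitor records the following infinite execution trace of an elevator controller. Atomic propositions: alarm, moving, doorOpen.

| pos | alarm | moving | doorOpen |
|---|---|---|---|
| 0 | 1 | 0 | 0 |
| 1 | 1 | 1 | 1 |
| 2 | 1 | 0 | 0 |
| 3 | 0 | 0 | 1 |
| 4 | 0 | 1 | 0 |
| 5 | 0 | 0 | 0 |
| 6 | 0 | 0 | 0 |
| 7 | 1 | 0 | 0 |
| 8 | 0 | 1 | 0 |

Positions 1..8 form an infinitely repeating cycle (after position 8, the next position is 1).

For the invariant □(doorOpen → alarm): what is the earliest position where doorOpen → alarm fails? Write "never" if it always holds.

3

Check doorOpen → alarm at each position in order: 0 ✓, 1 ✓, 2 ✓.
At position 3 the labels are {doorOpen}, so doorOpen → alarm is false there. This is the first violation.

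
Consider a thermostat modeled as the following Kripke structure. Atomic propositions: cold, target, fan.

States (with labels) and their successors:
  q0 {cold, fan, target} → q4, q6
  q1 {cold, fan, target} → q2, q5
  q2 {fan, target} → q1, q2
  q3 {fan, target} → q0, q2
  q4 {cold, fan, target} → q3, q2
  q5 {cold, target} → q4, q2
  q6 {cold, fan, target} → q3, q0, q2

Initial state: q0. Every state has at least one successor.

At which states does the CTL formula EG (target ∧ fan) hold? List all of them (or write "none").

{q0, q1, q2, q3, q4, q6}

States satisfying target ∧ fan: {q0, q1, q2, q3, q4, q6}.
States satisfying EG (target ∧ fan): {q0, q1, q2, q3, q4, q6}.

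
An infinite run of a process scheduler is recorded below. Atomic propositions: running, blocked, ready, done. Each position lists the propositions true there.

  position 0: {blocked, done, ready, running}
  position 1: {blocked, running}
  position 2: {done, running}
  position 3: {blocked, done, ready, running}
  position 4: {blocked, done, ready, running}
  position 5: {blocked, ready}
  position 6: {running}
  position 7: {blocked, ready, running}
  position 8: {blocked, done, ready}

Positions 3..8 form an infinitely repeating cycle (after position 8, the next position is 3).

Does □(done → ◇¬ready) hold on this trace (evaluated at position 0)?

Holds

done → ◇¬ready holds at every position 0..8, and those are all positions ever visited, so □(done → ◇¬ready) holds.
Positions where done holds: 0, 2, 3, 4, 8.
Check ◇¬ready at each: 0→ok, 2→ok, 3→ok, 4→ok, 8→ok.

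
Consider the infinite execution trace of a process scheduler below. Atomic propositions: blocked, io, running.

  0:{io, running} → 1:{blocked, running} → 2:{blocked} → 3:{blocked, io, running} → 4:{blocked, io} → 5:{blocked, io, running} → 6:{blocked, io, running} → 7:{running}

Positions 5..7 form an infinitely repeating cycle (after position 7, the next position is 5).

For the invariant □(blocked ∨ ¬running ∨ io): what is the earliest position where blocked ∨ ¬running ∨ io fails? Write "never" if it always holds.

7

Check blocked ∨ ¬running ∨ io at each position in order: 0 ✓, 1 ✓, 2 ✓, 3 ✓, 4 ✓, 5 ✓, 6 ✓.
At position 7 the labels are {running}, so blocked ∨ ¬running ∨ io is false there. This is the first violation.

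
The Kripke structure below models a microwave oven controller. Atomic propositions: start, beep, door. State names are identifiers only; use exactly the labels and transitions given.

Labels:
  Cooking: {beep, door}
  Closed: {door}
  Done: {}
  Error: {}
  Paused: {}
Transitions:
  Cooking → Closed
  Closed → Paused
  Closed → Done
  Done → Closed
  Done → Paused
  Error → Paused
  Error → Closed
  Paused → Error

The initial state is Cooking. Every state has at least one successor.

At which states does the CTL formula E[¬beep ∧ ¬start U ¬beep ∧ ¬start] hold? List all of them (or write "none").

States satisfying ¬beep ∧ ¬start: {Closed, Done, Error, Paused}.
States satisfying E[¬beep ∧ ¬start U ¬beep ∧ ¬start]: {Closed, Done, Error, Paused}.

{Closed, Done, Error, Paused}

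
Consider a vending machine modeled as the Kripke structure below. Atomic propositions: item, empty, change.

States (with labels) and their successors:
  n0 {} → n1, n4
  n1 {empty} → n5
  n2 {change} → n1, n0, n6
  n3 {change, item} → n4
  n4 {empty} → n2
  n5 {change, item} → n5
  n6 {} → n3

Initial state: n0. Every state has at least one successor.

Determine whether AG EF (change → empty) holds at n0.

Does not hold

States satisfying EF (change → empty): {n0, n1, n2, n3, n4, n6}.
States satisfying AG EF (change → empty): ∅.
n5 is reachable from n0 and violates EF (change → empty), so AG fails at n0.
n0 ∉ Sat(AG EF (change → empty)).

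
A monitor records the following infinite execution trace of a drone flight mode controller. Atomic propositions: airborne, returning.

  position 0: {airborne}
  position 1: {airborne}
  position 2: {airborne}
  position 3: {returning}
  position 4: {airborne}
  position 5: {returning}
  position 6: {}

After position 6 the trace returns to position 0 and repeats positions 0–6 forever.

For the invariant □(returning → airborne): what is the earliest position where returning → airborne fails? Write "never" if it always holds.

3

Check returning → airborne at each position in order: 0 ✓, 1 ✓, 2 ✓.
At position 3 the labels are {returning}, so returning → airborne is false there. This is the first violation.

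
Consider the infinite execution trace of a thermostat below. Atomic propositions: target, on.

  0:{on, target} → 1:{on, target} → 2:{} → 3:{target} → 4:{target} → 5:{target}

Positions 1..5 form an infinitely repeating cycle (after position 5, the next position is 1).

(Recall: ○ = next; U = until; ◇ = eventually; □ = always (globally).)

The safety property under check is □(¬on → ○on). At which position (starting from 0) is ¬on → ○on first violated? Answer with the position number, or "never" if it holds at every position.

2

Check ¬on → ○on at each position in order: 0 ✓, 1 ✓.
At position 2 the labels are {} and the next position 3 has {target}, so ¬on → ○on is false there. This is the first violation.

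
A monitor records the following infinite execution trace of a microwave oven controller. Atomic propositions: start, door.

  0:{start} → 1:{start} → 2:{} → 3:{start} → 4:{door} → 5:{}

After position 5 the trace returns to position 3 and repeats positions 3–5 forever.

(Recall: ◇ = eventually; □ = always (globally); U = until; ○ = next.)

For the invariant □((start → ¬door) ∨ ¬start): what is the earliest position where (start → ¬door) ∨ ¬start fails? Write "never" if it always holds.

never

(start → ¬door) ∨ ¬start holds at every position 0..5, and those are all the positions the trace ever visits, so the invariant □((start → ¬door) ∨ ¬start) is never violated.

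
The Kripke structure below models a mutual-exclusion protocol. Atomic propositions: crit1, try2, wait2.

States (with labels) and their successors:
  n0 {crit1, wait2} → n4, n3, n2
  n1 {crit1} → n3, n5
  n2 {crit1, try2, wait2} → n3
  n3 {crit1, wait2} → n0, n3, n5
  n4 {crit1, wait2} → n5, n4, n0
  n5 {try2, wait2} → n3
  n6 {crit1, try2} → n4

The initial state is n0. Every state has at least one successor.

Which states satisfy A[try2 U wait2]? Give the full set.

{n0, n2, n3, n4, n5, n6}

States satisfying try2: {n2, n5, n6}.
States satisfying wait2: {n0, n2, n3, n4, n5}.
States satisfying A[try2 U wait2]: {n0, n2, n3, n4, n5, n6}.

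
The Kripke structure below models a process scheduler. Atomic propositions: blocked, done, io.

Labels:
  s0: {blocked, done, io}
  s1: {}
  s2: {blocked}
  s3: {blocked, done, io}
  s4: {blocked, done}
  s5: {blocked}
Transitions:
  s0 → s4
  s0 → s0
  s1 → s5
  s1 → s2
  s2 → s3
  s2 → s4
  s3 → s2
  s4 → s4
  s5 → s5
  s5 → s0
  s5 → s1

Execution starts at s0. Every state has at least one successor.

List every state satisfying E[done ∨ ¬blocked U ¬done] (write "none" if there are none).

States satisfying done ∨ ¬blocked: {s0, s1, s3, s4}.
States satisfying ¬done: {s1, s2, s5}.
States satisfying E[done ∨ ¬blocked U ¬done]: {s1, s2, s3, s5}.

{s1, s2, s3, s5}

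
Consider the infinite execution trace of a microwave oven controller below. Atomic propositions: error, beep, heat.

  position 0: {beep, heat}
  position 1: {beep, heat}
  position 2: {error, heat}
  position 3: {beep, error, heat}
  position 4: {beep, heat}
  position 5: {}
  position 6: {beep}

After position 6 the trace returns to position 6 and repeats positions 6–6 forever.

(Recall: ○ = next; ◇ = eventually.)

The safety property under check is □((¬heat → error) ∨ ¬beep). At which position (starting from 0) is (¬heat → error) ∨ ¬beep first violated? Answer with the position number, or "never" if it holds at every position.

6

Check (¬heat → error) ∨ ¬beep at each position in order: 0 ✓, 1 ✓, 2 ✓, 3 ✓, 4 ✓, 5 ✓.
At position 6 the labels are {beep}, so (¬heat → error) ∨ ¬beep is false there. This is the first violation.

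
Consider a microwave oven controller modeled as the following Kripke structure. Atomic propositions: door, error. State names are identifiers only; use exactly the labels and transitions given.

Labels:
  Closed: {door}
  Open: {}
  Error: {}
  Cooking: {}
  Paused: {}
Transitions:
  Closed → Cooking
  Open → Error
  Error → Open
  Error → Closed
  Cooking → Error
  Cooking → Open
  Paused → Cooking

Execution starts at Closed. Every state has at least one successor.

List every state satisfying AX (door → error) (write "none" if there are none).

States satisfying door → error: {Open, Error, Cooking, Paused}.
States satisfying AX (door → error): {Closed, Open, Cooking, Paused}.

{Closed, Open, Cooking, Paused}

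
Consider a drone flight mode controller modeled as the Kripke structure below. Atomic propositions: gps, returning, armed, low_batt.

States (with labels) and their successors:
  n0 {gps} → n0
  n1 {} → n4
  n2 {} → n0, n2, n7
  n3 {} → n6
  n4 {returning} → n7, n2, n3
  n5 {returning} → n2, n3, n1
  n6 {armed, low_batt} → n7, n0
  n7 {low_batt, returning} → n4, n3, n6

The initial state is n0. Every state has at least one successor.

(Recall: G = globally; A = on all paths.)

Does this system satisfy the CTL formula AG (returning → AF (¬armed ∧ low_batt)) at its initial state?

Holds

States satisfying returning → AF (¬armed ∧ low_batt): {n0, n1, n2, n3, n6, n7}.
States satisfying AG (returning → AF (¬armed ∧ low_batt)): {n0}.
Every state reachable from n0 satisfies returning → AF (¬armed ∧ low_batt).
n0 ∈ Sat(AG (returning → AF (¬armed ∧ low_batt))).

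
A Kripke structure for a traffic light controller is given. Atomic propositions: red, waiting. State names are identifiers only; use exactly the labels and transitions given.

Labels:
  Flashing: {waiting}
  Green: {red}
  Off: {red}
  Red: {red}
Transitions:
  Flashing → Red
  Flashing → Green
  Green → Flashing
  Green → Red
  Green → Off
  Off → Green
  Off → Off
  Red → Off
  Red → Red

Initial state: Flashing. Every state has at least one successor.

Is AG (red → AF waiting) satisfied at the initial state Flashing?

States satisfying red → AF waiting: {Flashing}.
States satisfying AG (red → AF waiting): ∅.
Green is reachable from Flashing and violates red → AF waiting, so AG fails at Flashing.
Flashing ∉ Sat(AG (red → AF waiting)).

Violated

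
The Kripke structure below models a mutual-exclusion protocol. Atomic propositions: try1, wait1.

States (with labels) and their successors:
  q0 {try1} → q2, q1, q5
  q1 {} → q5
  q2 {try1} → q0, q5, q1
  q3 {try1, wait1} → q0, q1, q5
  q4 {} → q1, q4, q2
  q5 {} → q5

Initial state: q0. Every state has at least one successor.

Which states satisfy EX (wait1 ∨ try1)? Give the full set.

States satisfying wait1 ∨ try1: {q0, q2, q3}.
States satisfying EX (wait1 ∨ try1): {q0, q2, q3, q4}.

{q0, q2, q3, q4}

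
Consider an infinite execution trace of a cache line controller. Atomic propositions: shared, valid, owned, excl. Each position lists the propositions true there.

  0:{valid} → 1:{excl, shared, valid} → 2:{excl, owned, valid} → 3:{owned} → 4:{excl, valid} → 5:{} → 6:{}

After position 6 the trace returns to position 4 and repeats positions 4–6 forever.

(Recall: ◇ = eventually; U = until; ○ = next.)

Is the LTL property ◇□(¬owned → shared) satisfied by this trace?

No

□(¬owned → shared) is false at every position 0..6, so it never becomes true and ◇□(¬owned → shared) fails.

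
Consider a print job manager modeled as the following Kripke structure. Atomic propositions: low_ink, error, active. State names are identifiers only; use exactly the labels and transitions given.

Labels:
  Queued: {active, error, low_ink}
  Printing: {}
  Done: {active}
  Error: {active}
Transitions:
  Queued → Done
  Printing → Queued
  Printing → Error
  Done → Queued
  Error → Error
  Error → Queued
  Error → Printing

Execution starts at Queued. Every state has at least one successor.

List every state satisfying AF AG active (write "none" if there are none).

{Queued, Done}

States satisfying AG active: {Queued, Done}.
States satisfying AF AG active: {Queued, Done}.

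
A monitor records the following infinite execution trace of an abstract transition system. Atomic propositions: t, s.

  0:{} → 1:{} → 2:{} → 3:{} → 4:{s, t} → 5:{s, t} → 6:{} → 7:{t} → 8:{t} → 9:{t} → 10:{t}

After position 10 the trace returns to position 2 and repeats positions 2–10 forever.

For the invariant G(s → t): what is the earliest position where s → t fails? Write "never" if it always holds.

s → t holds at every position 0..10, and those are all the positions the trace ever visits, so the invariant G(s → t) is never violated.

never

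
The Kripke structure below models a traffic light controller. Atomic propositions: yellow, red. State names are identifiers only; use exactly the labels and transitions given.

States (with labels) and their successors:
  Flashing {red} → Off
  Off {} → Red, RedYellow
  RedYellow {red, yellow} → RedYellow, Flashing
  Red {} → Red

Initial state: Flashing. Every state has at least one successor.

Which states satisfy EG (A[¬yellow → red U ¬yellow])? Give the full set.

{Flashing, Off, Red}

States satisfying A[¬yellow → red U ¬yellow]: {Flashing, Off, Red}.
States satisfying EG (A[¬yellow → red U ¬yellow]): {Flashing, Off, Red}.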